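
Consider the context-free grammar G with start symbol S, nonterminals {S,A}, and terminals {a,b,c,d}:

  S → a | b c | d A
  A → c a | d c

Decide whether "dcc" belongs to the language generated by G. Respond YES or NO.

CNF form of G:
  S -> T2 A | T3 T0 | a
  A -> T0 T1 | T2 T0
  T0 -> c
  T1 -> a
  T2 -> d
  T3 -> b

CYK fill:
  T[0,0] 'd' = {T2}  orig:{}
  T[1,1] 'c' = {T0}  orig:{}
  T[2,2] 'c' = {T0}  orig:{}
  T[0,1] 'dc' = {A}
  T[1,2] 'cc' = ∅
  T[0,2] 'dcc' = ∅

S ∉ T[0,2] ⇒ NO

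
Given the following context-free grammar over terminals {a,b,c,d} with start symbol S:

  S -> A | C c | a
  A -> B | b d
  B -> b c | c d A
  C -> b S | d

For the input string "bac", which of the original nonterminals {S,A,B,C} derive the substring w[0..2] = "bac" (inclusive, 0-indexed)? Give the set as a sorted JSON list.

Convert to CNF:
  S -> C T1 | T0 T1 | T0 T2 | T1 X5 | a
  A -> T0 T1 | T0 T2 | T1 X3
  B -> T0 T1 | T1 X4
  C -> T0 S | d
  T0 -> b
  T1 -> c
  T2 -> d
  X3 -> T2 A
  X4 -> T2 A
  X5 -> T2 A

CYK fill — only the sub-triangle for w[0..2]:
  cell(0,0) b: {T0}  orig:{}
  cell(1,1) a: {S}
  cell(2,2) c: {T1}  orig:{}
  cell(0,1) ba: {C}
  cell(1,2) ac: ∅
  cell(0,2) bac: {S}

Original NTs in T[0,2] deriving "bac": ["S"]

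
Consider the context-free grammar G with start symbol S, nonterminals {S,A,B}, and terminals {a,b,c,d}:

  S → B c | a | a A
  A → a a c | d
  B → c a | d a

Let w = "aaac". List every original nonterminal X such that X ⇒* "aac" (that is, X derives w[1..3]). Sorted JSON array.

CNF form of G:
  S -> B T1 | T0 A | a
  A -> T0 X3 | d
  B -> T1 T0 | T2 T0
  T0 -> a
  T1 -> c
  T2 -> d
  X3 -> T0 T1

Fill CYK table bottom-up — only the sub-triangle for w[1..3]:
  [1..1]={S,T0}  "a"  orig:{S}
  [2..2]={S,T0}  "a"  orig:{S}
  [3..3]={T1}  "c"  orig:{}
  [1..2]=∅  "aa"
  [2..3]={X3}  "ac"  orig:{}
  [1..3]={A}  "aac"

Original NTs in T[1,3] deriving "aac": ["A"]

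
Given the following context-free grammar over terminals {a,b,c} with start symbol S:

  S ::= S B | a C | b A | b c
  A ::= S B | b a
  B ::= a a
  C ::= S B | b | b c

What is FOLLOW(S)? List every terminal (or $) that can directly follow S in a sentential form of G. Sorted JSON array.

FIRST iteration:
iter 1:
  A via A→b a: +{b}
  B via B→a a: +{a}
  C via C→b: +{b}
  S via S→a C: +{a}
  S via S→b A: +{b}
  FIRST[S]={a,b}  FIRST[A]={b}  FIRST[B]={a}  FIRST[C]={b}
iter 2:
  A via A→S B: +{a}
  C via C→S B: +{a}
  FIRST[S]={a,b}  FIRST[A]={a,b}  FIRST[B]={a}  FIRST[C]={a,b}
iter 3: (stable)
  FIRST[S]={a,b}  FIRST[A]={a,b}  FIRST[B]={a}  FIRST[C]={a,b}

FOLLOW sets:
FOLLOW(S) := {$}
pass 1:
  A→S B: FOLLOW(S) ⊇ FIRST(B) = {a}; new: +{a}
  S→S B: FOLLOW(B) ⊇ FOLLOW(S) ⊇ {$,a}; new: +{$,a}
  S→a C: FOLLOW(C) ⊇ FOLLOW(S) ⊇ {$,a}; new: +{$,a}
  S→b A: FOLLOW(A) ⊇ FOLLOW(S) ⊇ {$,a}; new: +{$,a}
  FOLLOW[S]={$,a}  FOLLOW[A]={$,a}  FOLLOW[B]={$,a}  FOLLOW[C]={$,a}
pass 2: done
  FOLLOW[S]={$,a}  FOLLOW[A]={$,a}  FOLLOW[B]={$,a}  FOLLOW[C]={$,a}

FOLLOW(S) = ["$", "a"]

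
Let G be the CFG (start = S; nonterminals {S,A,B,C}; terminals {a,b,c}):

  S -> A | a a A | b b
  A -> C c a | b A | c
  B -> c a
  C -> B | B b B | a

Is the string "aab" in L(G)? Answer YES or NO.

Convert to CNF:
  S -> C X5 | T1 X6 | T2 A | T2 T2 | c
  A -> C X3 | T2 A | c
  B -> T0 T1
  C -> B X4 | T0 T1 | a
  T0 -> c
  T1 -> a
  T2 -> b
  X3 -> T0 T1
  X4 -> T2 B
  X5 -> T0 T1
  X6 -> T1 A

Fill CYK table bottom-up:
  T[0,0] 'a' = {C,T1}  orig:{C}
  T[1,1] 'a' = {C,T1}  orig:{C}
  T[2,2] 'b' = {T2}  orig:{}
  T[0,1] 'aa' = ∅
  T[1,2] 'ab' = ∅
  T[0,2] 'aab' = ∅

S ∉ T[0,2] ⇒ NO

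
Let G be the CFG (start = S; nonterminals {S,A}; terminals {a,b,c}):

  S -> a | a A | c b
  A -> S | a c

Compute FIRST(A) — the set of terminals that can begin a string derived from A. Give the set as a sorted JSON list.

FIRST sets, iterate to fixpoint:
pass 1:
  A via A→a c: +{a}
  S via S→a: +{a}
  S via S→c b: +{c}
  S: {a,c}  A: {a}
pass 2:
  A via A→S: +{c}
  S: {a,c}  A: {a,c}
pass 3: done
  S: {a,c}  A: {a,c}

FIRST(A) = ["a", "c"]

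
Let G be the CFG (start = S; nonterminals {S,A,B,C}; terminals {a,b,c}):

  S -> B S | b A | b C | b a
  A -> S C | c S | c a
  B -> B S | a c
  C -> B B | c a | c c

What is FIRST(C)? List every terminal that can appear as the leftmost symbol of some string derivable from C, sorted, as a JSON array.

FIRST sets, iterate to fixpoint:
[1]
  A via A→c S: +{c}
  B via B→a c: +{a}
  C via C→B B: +{a}
  C via C→c a: +{c}
  S via S→B S: +{a}
  S via S→b A: +{b}
  FIRST[S]={a,b}  FIRST[A]={c}  FIRST[B]={a}  FIRST[C]={a,c}
[2]
  A via A→S C: +{a,b}
  FIRST[S]={a,b}  FIRST[A]={a,b,c}  FIRST[B]={a}  FIRST[C]={a,c}
[3] done
  FIRST[S]={a,b}  FIRST[A]={a,b,c}  FIRST[B]={a}  FIRST[C]={a,c}

FIRST(C) = ["a", "c"]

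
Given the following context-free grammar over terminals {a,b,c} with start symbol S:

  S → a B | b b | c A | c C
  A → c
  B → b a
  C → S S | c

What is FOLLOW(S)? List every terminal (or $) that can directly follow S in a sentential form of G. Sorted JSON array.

FIRST iteration:
iter 1:
  A via A→c: +{c}
  B via B→b a: +{b}
  C via C→c: +{c}
  S via S→a B: +{a}
  S via S→b b: +{b}
  S via S→c A: +{c}
  FIRST[S]={a,b,c}  FIRST[A]={c}  FIRST[B]={b}  FIRST[C]={c}
iter 2:
  C via C→S S: +{a,b}
  FIRST[S]={a,b,c}  FIRST[A]={c}  FIRST[B]={b}  FIRST[C]={a,b,c}
iter 3: done
  FIRST[S]={a,b,c}  FIRST[A]={c}  FIRST[B]={b}  FIRST[C]={a,b,c}

Compute FOLLOW by fixpoint:
FOLLOW(S) := {$}
[1]
  C→S S: FOLLOW(S) ⊇ FIRST(S) = {a,b,c}; new: +{a,b,c}
  S→a B: FOLLOW(B) ⊇ FOLLOW(S) ⊇ {$,a,b,c}; new: +{$,a,b,c}
  S→c A: FOLLOW(A) ⊇ FOLLOW(S) ⊇ {$,a,b,c}; new: +{$,a,b,c}
  S→c C: FOLLOW(C) ⊇ FOLLOW(S) ⊇ {$,a,b,c}; new: +{$,a,b,c}
  FOLLOW(S)={$,a,b,c}  FOLLOW(A)={$,a,b,c}  FOLLOW(B)={$,a,b,c}  FOLLOW(C)={$,a,b,c}
[2] (stable)
  FOLLOW(S)={$,a,b,c}  FOLLOW(A)={$,a,b,c}  FOLLOW(B)={$,a,b,c}  FOLLOW(C)={$,a,b,c}

FOLLOW(S) = ["$", "a", "b", "c"]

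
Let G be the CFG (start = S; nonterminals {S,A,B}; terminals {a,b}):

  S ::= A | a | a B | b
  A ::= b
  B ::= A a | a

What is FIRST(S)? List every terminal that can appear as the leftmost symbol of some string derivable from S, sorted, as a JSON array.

Compute FIRST by fixpoint:
iter 1:
  A via A→b: +{b}
  B via B→A a: +{b}
  B via B→a: +{a}
  S via S→A: +{b}
  S via S→a: +{a}
  S: {a,b}  A: {b}  B: {a,b}
iter 2: (no change)
  S: {a,b}  A: {b}  B: {a,b}

FIRST(S) = ["a", "b"]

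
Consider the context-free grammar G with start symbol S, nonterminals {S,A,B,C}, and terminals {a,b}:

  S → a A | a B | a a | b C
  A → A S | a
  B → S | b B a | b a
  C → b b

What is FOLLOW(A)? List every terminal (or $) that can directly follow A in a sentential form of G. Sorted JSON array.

Compute FIRST by fixpoint:
[1]
  A via A→a: +{a}
  B via B→b B a: +{b}
  C via C→b b: +{b}
  S via S→a A: +{a}
  S via S→b C: +{b}
  S: {a,b}  A: {a}  B: {b}  C: {b}
[2]
  B via B→S: +{a}
  S: {a,b}  A: {a}  B: {a,b}  C: {b}
[3] — fixpoint
  S: {a,b}  A: {a}  B: {a,b}  C: {b}

FOLLOW iteration:
FOLLOW(S) := {$}
iter 1:
  A→A S: FOLLOW(A) ⊇ FIRST(S) = {a,b}; new: +{a,b}
  A→A S: FOLLOW(S) ⊇ FOLLOW(A) ⊇ {a,b}; new: +{a,b}
  B→b B a: FOLLOW(B) ⊇ FIRST(a) = {a}; new: +{a}
  S→a A: FOLLOW(A) ⊇ FOLLOW(S) ⊇ {$,a,b}; new: +{$}
  S→a B: FOLLOW(B) ⊇ FOLLOW(S) ⊇ {$,a,b}; new: +{$,b}
  S→b C: FOLLOW(C) ⊇ FOLLOW(S) ⊇ {$,a,b}; new: +{$,a,b}
  FOLLOW[S]={$,a,b}  FOLLOW[A]={$,a,b}  FOLLOW[B]={$,a,b}  FOLLOW[C]={$,a,b}
iter 2: done
  FOLLOW[S]={$,a,b}  FOLLOW[A]={$,a,b}  FOLLOW[B]={$,a,b}  FOLLOW[C]={$,a,b}

FOLLOW(A) = ["$", "a", "b"]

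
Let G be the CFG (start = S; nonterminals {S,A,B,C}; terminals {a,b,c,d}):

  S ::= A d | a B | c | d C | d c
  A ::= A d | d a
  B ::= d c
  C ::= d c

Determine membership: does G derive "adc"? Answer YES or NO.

Convert to CNF:
  S -> A T0 | T0 C | T0 T2 | T1 B | c
  A -> A T0 | T0 T1
  B -> T0 T2
  C -> T0 T2
  T0 -> d
  T1 -> a
  T2 -> c

CYK table (by increasing span):
  cell(0,0) a: {T1}  orig:{}
  cell(1,1) d: {T0}  orig:{}
  cell(2,2) c: {S,T2}  orig:{S}
  cell(0,1) ad: ∅
  cell(1,2) dc: {B,C,S}
  cell(0,2) adc: {S}

S ∈ T[0,2] ⇒ YES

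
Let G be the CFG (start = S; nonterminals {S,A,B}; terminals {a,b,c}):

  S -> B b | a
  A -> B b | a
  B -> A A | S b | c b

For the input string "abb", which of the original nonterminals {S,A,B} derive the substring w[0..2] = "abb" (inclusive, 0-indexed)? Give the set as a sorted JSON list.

Convert to CNF:
  S -> B T0 | a
  A -> B T0 | a
  B -> A A | S T0 | T1 T0
  T0 -> b
  T1 -> c

Fill CYK table bottom-up, restricted to cells inside w[0..2]:
  cell(0,0) a: {A,S}
  cell(1,1) b: {T0}  orig:{}
  cell(2,2) b: {T0}  orig:{}
  cell(0,1) ab: {B}
  cell(1,2) bb: ∅
  cell(0,2) abb: {A,S}

Original NTs in T[0,2] deriving "abb": ["A", "S"]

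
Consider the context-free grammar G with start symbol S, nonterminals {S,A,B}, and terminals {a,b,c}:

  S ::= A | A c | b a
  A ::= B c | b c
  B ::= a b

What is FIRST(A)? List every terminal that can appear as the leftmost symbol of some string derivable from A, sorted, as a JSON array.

FIRST iteration:
[1]
  A via A→b c: +{b}
  B via B→a b: +{a}
  S via S→A: +{b}
  S: {b}  A: {b}  B: {a}
[2]
  A via A→B c: +{a}
  S via S→A: +{a}
  S: {a,b}  A: {a,b}  B: {a}
[3] done
  S: {a,b}  A: {a,b}  B: {a}

FIRST(A) = ["a", "b"]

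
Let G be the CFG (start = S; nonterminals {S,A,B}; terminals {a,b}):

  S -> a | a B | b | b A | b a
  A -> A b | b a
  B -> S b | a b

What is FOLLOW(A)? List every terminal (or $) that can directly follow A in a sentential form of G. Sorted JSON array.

FIRST iteration:
[1]
  A via A→b a: +{b}
  B via B→a b: +{a}
  S via S→a: +{a}
  S via S→b: +{b}
  FIRST(S)={a,b}  FIRST(A)={b}  FIRST(B)={a}
[2]
  B via B→S b: +{b}
  FIRST(S)={a,b}  FIRST(A)={b}  FIRST(B)={a,b}
[3] done
  FIRST(S)={a,b}  FIRST(A)={b}  FIRST(B)={a,b}

FOLLOW iteration:
FOLLOW(S) := {$}
[1]
  A→A b: FOLLOW(A) ⊇ FIRST(b) = {b}; new: +{b}
  B→S b: FOLLOW(S) ⊇ FIRST(b) = {b}; new: +{b}
  S→a B: FOLLOW(B) ⊇ FOLLOW(S) ⊇ {$,b}; new: +{$,b}
  S→b A: FOLLOW(A) ⊇ FOLLOW(S) ⊇ {$,b}; new: +{$}
  FOLLOW(S)={$,b}  FOLLOW(A)={$,b}  FOLLOW(B)={$,b}
[2] (stable)
  FOLLOW(S)={$,b}  FOLLOW(A)={$,b}  FOLLOW(B)={$,b}

FOLLOW(A) = ["$", "b"]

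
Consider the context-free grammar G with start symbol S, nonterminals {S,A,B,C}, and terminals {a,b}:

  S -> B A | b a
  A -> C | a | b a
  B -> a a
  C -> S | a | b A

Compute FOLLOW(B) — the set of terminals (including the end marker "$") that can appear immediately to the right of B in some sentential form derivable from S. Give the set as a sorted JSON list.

Compute FIRST by fixpoint:
round 1:
  A via A→a: +{a}
  A via A→b a: +{b}
  B via B→a a: +{a}
  C via C→a: +{a}
  C via C→b A: +{b}
  S via S→B A: +{a}
  S via S→b a: +{b}
  S: {a,b}  A: {a,b}  B: {a}  C: {a,b}
round 2: (no change)
  S: {a,b}  A: {a,b}  B: {a}  C: {a,b}

FOLLOW iteration:
initialize: $ ∈ FOLLOW(S)
round 1:
  S→B A: FOLLOW(B) ⊇ FIRST(A) = {a,b}; new: +{a,b}
  S→B A: FOLLOW(A) ⊇ FOLLOW(S) ⊇ {$}; new: +{$}
  FOLLOW[S]={$}  FOLLOW[A]={$}  FOLLOW[B]={a,b}  FOLLOW[C]={}
round 2:
  A→C: FOLLOW(C) ⊇ FOLLOW(A) ⊇ {$}; new: +{$}
  FOLLOW[S]={$}  FOLLOW[A]={$}  FOLLOW[B]={a,b}  FOLLOW[C]={$}
round 3: (stable)
  FOLLOW[S]={$}  FOLLOW[A]={$}  FOLLOW[B]={a,b}  FOLLOW[C]={$}

FOLLOW(B) = ["a", "b"]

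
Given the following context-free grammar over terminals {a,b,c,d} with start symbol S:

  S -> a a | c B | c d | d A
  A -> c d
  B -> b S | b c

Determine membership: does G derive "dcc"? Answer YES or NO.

CNF form of G:
  S -> T0 B | T0 T1 | T1 A | T3 T3
  A -> T0 T1
  B -> T2 S | T2 T0
  T0 -> c
  T1 -> d
  T2 -> b
  T3 -> a

CYK table (by increasing span):
  [0..0]={T1}  "d"  orig:{}
  [1..1]={T0}  "c"  orig:{}
  [2..2]={T0}  "c"  orig:{}
  [0..1]=∅  "dc"
  [1..2]=∅  "cc"
  [0..2]=∅  "dcc"

S ∉ T[0,2] ⇒ NO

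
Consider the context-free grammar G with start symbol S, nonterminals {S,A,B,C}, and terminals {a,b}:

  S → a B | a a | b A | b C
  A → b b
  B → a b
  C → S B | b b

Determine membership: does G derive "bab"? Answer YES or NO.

Convert to CNF:
  S -> T0 A | T0 C | T1 B | T1 T1
  A -> T0 T0
  B -> T1 T0
  C -> S B | T0 T0
  T0 -> b
  T1 -> a

CYK fill:
  [0..0]={T0}  "b"  orig:{}
  [1..1]={T1}  "a"  orig:{}
  [2..2]={T0}  "b"  orig:{}
  [0..1]=∅  "ba"
  [1..2]={B}  "ab"
  [0..2]=∅  "bab"

S ∉ T[0,2] ⇒ NO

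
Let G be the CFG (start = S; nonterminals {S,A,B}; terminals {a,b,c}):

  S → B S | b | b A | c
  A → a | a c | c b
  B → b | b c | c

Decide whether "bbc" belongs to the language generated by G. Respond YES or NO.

Convert to CNF:
  S -> B S | T2 A | b | c
  A -> T0 T1 | T1 T2 | a
  B -> T2 T1 | b | c
  T0 -> a
  T1 -> c
  T2 -> b

Fill CYK table bottom-up:
  cell(0,0) b: {B,S,T2}  orig:{B,S}
  cell(1,1) b: {B,S,T2}  orig:{B,S}
  cell(2,2) c: {B,S,T1}  orig:{B,S}
  cell(0,1) bb: {S}
  cell(1,2) bc: {B,S}
  cell(0,2) bbc: {S}

S ∈ T[0,2] ⇒ YES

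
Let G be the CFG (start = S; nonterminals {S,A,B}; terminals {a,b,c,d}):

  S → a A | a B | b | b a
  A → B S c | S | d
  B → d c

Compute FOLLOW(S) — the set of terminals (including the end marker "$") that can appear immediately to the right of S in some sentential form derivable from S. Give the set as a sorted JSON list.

FIRST iteration:
iter 1:
  A via A→d: +{d}
  B via B→d c: +{d}
  S via S→a A: +{a}
  S via S→b: +{b}
  FIRST(S)={a,b}  FIRST(A)={d}  FIRST(B)={d}
iter 2:
  A via A→S: +{a,b}
  FIRST(S)={a,b}  FIRST(A)={a,b,d}  FIRST(B)={d}
iter 3: — fixpoint
  FIRST(S)={a,b}  FIRST(A)={a,b,d}  FIRST(B)={d}

FOLLOW sets:
initialize: $ ∈ FOLLOW(S)
round 1:
  A→B S c: FOLLOW(B) ⊇ FIRST(S) = {a,b}; new: +{a,b}
  A→B S c: FOLLOW(S) ⊇ FIRST(c) = {c}; new: +{c}
  S→a A: FOLLOW(A) ⊇ FOLLOW(S) ⊇ {$,c}; new: +{$,c}
  S→a B: FOLLOW(B) ⊇ FOLLOW(S) ⊇ {$,c}; new: +{$,c}
  FOLLOW(S)={$,c}  FOLLOW(A)={$,c}  FOLLOW(B)={$,a,b,c}
round 2: (no change)
  FOLLOW(S)={$,c}  FOLLOW(A)={$,c}  FOLLOW(B)={$,a,b,c}

FOLLOW(S) = ["$", "c"]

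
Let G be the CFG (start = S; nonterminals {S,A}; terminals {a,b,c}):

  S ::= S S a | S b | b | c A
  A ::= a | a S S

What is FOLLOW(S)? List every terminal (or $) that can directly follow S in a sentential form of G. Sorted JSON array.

FIRST sets, iterate to fixpoint:
round 1:
  A via A→a: +{a}
  S via S→b: +{b}
  S via S→c A: +{c}
  S: {b,c}  A: {a}
round 2: (no change)
  S: {b,c}  A: {a}

Compute FOLLOW by fixpoint:
initialize: $ ∈ FOLLOW(S)
iter 1:
  A→a S S: FOLLOW(S) ⊇ FIRST(S) = {b,c}; new: +{b,c}
  S→S S a: FOLLOW(S) ⊇ FIRST(a) = {a}; new: +{a}
  S→c A: FOLLOW(A) ⊇ FOLLOW(S) ⊇ {$,a,b,c}; new: +{$,a,b,c}
  FOLLOW(S)={$,a,b,c}  FOLLOW(A)={$,a,b,c}
iter 2: done
  FOLLOW(S)={$,a,b,c}  FOLLOW(A)={$,a,b,c}

FOLLOW(S) = ["$", "a", "b", "c"]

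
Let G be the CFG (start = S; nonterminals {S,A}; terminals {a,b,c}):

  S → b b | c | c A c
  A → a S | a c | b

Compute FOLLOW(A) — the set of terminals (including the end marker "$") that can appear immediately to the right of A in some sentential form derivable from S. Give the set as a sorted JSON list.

FIRST iteration:
pass 1:
  A via A→a S: +{a}
  A via A→b: +{b}
  S via S→b b: +{b}
  S via S→c: +{c}
  S: {b,c}  A: {a,b}
pass 2: (no change)
  S: {b,c}  A: {a,b}

FOLLOW sets:
initialize: $ ∈ FOLLOW(S)
[1]
  S→c A c: FOLLOW(A) ⊇ FIRST(c) = {c}; new: +{c}
  FOLLOW[S]={$}  FOLLOW[A]={c}
[2]
  A→a S: FOLLOW(S) ⊇ FOLLOW(A) ⊇ {c}; new: +{c}
  FOLLOW[S]={$,c}  FOLLOW[A]={c}
[3] (no change)
  FOLLOW[S]={$,c}  FOLLOW[A]={c}

FOLLOW(A) = ["c"]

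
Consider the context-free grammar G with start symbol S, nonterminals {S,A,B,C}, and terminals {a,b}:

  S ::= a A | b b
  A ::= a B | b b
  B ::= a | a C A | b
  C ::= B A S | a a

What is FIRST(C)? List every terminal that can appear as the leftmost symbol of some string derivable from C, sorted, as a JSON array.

Compute FIRST by fixpoint:
iter 1:
  A via A→a B: +{a}
  A via A→b b: +{b}
  B via B→a: +{a}
  B via B→b: +{b}
  C via C→B A S: +{a,b}
  S via S→a A: +{a}
  S via S→b b: +{b}
  FIRST(S)={a,b}  FIRST(A)={a,b}  FIRST(B)={a,b}  FIRST(C)={a,b}
iter 2: (stable)
  FIRST(S)={a,b}  FIRST(A)={a,b}  FIRST(B)={a,b}  FIRST(C)={a,b}

FIRST(C) = ["a", "b"]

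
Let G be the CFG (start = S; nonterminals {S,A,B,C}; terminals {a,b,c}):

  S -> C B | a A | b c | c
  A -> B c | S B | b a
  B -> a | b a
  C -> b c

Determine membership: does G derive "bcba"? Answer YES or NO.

Convert to CNF:
  S -> C B | T1 T0 | T2 A | c
  A -> B T0 | S B | T1 T2
  B -> T1 T2 | a
  C -> T1 T0
  T0 -> c
  T1 -> b
  T2 -> a

CYK fill:
  T[0,0] 'b' = {T1}  orig:{}
  T[1,1] 'c' = {S,T0}  orig:{S}
  T[2,2] 'b' = {T1}  orig:{}
  T[3,3] 'a' = {B,T2}  orig:{B}
  T[0,1] 'bc' = {C,S}
  T[1,2] 'cb' = ∅
  T[2,3] 'ba' = {A,B}
  T[0,2] 'bcb' = ∅
  T[1,3] 'cba' = {A}
  T[0,3] 'bcba' = {A,S}

S ∈ T[0,3] ⇒ YES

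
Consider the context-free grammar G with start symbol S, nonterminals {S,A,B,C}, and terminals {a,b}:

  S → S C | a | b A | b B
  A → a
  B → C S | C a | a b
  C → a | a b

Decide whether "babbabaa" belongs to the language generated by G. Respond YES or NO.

CNF form of G:
  S -> S C | T1 A | T1 B | a
  A -> a
  B -> C S | C T0 | T0 T1
  C -> T0 T1 | a
  T0 -> a
  T1 -> b

CYK table (by increasing span):
  cell(0,0) b: {T1}  orig:{}
  cell(1,1) a: {A,C,S,T0}  orig:{A,C,S}
  cell(2,2) b: {T1}  orig:{}
  cell(3,3) b: {T1}  orig:{}
  cell(4,4) a: {A,C,S,T0}  orig:{A,C,S}
  cell(5,5) b: {T1}  orig:{}
  cell(6,6) a: {A,C,S,T0}  orig:{A,C,S}
  cell(7,7) a: {A,C,S,T0}  orig:{A,C,S}
  cell(0,1) ba: {S}
  cell(1,2) ab: {B,C}
  cell(2,3) bb: ∅
  cell(3,4) ba: {S}
  cell(4,5) ab: {B,C}
  cell(5,6) ba: {S}
  cell(6,7) aa: {B,S}
  cell(0,2) bab: {S}
  cell(1,3) abb: ∅
  cell(2,4) bba: ∅
  cell(3,5) bab: {S}
  cell(4,6) aba: {B}
  cell(5,7) baa: {S}
  cell(0,3) babb: ∅
  cell(1,4) abba: {B}
  cell(2,5) bbab: ∅
  cell(3,6) baba: {S}
  cell(4,7) abaa: {B}
  cell(0,4) babba: {S}
  cell(1,5) abbab: {B}
  cell(2,6) bbaba: ∅
  cell(3,7) babaa: {S}
  cell(0,5) babbab: {S}
  cell(1,6) abbaba: {B}
  cell(2,7) bbabaa: ∅
  cell(0,6) babbaba: {S}
  cell(1,7) abbabaa: {B}
  cell(0,7) babbabaa: {S}

S ∈ T[0,7] ⇒ YES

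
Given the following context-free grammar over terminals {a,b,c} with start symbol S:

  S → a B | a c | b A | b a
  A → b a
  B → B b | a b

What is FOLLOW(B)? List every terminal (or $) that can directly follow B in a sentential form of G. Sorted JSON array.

FIRST iteration:
[1]
  A via A→b a: +{b}
  B via B→a b: +{a}
  S via S→a B: +{a}
  S via S→b A: +{b}
  FIRST(S)={a,b}  FIRST(A)={b}  FIRST(B)={a}
[2] done
  FIRST(S)={a,b}  FIRST(A)={b}  FIRST(B)={a}

FOLLOW sets:
seed FOLLOW(S) with $
[1]
  B→B b: FOLLOW(B) ⊇ FIRST(b) = {b}; new: +{b}
  S→a B: FOLLOW(B) ⊇ FOLLOW(S) ⊇ {$}; new: +{$}
  S→b A: FOLLOW(A) ⊇ FOLLOW(S) ⊇ {$}; new: +{$}
  S: {$}  A: {$}  B: {$,b}
[2] (no change)
  S: {$}  A: {$}  B: {$,b}

FOLLOW(B) = ["$", "b"]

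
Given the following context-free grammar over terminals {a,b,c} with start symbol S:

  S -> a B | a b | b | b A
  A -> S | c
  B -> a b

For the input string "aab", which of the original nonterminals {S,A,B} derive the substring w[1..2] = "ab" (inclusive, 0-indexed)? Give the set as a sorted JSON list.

CNF form of G:
  S -> T0 B | T0 T1 | T1 A | b
  A -> T0 B | T0 T1 | T1 A | b | c
  B -> T0 T1
  T0 -> a
  T1 -> b

Fill CYK table bottom-up (cells [i..j] with 1 ≤ i ≤ j ≤ 2 only):
  cell(1,1) a: {T0}  orig:{}
  cell(2,2) b: {A,S,T1}  orig:{A,S}
  cell(1,2) ab: {A,B,S}

Original NTs in T[1,2] deriving "ab": ["A", "B", "S"]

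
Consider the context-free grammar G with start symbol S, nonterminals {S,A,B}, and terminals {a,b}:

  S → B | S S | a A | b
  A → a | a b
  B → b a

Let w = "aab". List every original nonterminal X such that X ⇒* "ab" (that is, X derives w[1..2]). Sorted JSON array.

CNF form of G:
  S -> S S | T0 A | T1 T0 | b
  A -> T0 T1 | a
  B -> T1 T0
  T0 -> a
  T1 -> b

CYK fill (cells [i..j] with 1 ≤ i ≤ j ≤ 2 only):
  cell(1,1) a: {A,T0}  orig:{A}
  cell(2,2) b: {S,T1}  orig:{S}
  cell(1,2) ab: {A}

Original NTs in T[1,2] deriving "ab": ["A"]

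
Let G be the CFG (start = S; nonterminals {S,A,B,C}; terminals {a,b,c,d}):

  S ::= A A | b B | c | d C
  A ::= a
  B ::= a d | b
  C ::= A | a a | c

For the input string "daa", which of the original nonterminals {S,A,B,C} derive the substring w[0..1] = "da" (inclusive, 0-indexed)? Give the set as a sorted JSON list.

Convert to CNF:
  S -> A A | T1 C | T2 B | c
  A -> a
  B -> T0 T1 | b
  C -> T0 T0 | a | c
  T0 -> a
  T1 -> d
  T2 -> b

CYK table (by increasing span) (cells [i..j] with 0 ≤ i ≤ j ≤ 1 only):
  T[0,0] 'd' = {T1}  orig:{}
  T[1,1] 'a' = {A,C,T0}  orig:{A,C}
  T[0,1] 'da' = {S}

Original NTs in T[0,1] deriving "da": ["S"]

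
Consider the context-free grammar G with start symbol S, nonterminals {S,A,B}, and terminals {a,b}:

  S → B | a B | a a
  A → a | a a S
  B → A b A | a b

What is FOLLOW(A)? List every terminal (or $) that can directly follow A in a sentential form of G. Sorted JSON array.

FIRST sets, iterate to fixpoint:
pass 1:
  A via A→a: +{a}
  B via B→A b A: +{a}
  S via S→B: +{a}
  S: {a}  A: {a}  B: {a}
pass 2: — fixpoint
  S: {a}  A: {a}  B: {a}

FOLLOW iteration:
seed FOLLOW(S) with $
pass 1:
  B→A b A: FOLLOW(A) ⊇ FIRST(b) = {b}; new: +{b}
  S→B: FOLLOW(B) ⊇ FOLLOW(S) ⊇ {$}; new: +{$}
  S: {$}  A: {b}  B: {$}
pass 2:
  A→a a S: FOLLOW(S) ⊇ FOLLOW(A) ⊇ {b}; new: +{b}
  B→A b A: FOLLOW(A) ⊇ FOLLOW(B) ⊇ {$}; new: +{$}
  S→B: FOLLOW(B) ⊇ FOLLOW(S) ⊇ {$,b}; new: +{b}
  S: {$,b}  A: {$,b}  B: {$,b}
pass 3: — fixpoint
  S: {$,b}  A: {$,b}  B: {$,b}

FOLLOW(A) = ["$", "b"]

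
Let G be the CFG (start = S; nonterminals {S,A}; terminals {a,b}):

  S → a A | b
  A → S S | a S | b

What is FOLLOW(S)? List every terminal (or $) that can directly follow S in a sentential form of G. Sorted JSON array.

FIRST iteration:
pass 1:
  A via A→a S: +{a}
  A via A→b: +{b}
  S via S→a A: +{a}
  S via S→b: +{b}
  FIRST(S)={a,b}  FIRST(A)={a,b}
pass 2: — fixpoint
  FIRST(S)={a,b}  FIRST(A)={a,b}

FOLLOW iteration:
initialize: $ ∈ FOLLOW(S)
round 1:
  A→S S: FOLLOW(S) ⊇ FIRST(S) = {a,b}; new: +{a,b}
  S→a A: FOLLOW(A) ⊇ FOLLOW(S) ⊇ {$,a,b}; new: +{$,a,b}
  FOLLOW[S]={$,a,b}  FOLLOW[A]={$,a,b}
round 2: (stable)
  FOLLOW[S]={$,a,b}  FOLLOW[A]={$,a,b}

FOLLOW(S) = ["$", "a", "b"]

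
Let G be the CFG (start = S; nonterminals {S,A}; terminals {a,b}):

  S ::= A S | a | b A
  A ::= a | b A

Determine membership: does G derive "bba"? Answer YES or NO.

CNF form of G:
  S -> A S | T0 A | a
  A -> T0 A | a
  T0 -> b

Fill CYK table bottom-up:
  [0..0]={T0}  "b"  orig:{}
  [1..1]={T0}  "b"  orig:{}
  [2..2]={A,S}  "a"
  [0..1]=∅  "bb"
  [1..2]={A,S}  "ba"
  [0..2]={A,S}  "bba"

S ∈ T[0,2] ⇒ YES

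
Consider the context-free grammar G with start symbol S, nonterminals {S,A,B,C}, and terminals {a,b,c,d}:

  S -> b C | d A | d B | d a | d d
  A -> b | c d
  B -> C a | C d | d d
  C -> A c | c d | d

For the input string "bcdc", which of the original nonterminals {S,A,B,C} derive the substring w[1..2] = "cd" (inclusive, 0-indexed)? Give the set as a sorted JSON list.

CNF form of G:
  S -> T1 A | T1 B | T1 T1 | T1 T2 | T3 C
  A -> T0 T1 | b
  B -> C T1 | C T2 | T1 T1
  C -> A T0 | T0 T1 | d
  T0 -> c
  T1 -> d
  T2 -> a
  T3 -> b

Fill CYK table bottom-up, restricted to cells inside w[1..2]:
  T[1,1] 'c' = {T0}  orig:{}
  T[2,2] 'd' = {C,T1}  orig:{C}
  T[1,2] 'cd' = {A,C}

Original NTs in T[1,2] deriving "cd": ["A", "C"]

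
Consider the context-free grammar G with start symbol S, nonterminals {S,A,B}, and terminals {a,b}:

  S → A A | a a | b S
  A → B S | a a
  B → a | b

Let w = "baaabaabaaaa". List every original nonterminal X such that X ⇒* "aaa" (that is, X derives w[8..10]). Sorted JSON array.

CNF form of G:
  S -> A A | T0 T0 | T1 S
  A -> B S | T0 T0
  B -> a | b
  T0 -> a
  T1 -> b

CYK fill — only the sub-triangle for w[8..10]:
  cell(8,8) a: {B,T0}  orig:{B}
  cell(9,9) a: {B,T0}  orig:{B}
  cell(10,10) a: {B,T0}  orig:{B}
  cell(8,9) aa: {A,S}
  cell(9,10) aa: {A,S}
  cell(8,10) aaa: {A}

Original NTs in T[8,10] deriving "aaa": ["A"]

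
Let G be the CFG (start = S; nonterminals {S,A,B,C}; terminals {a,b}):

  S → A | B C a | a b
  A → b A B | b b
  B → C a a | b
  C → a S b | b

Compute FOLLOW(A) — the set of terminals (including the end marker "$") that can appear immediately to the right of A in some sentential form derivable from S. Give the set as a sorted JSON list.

FIRST iteration:
iter 1:
  A via A→b A B: +{b}
  B via B→b: +{b}
  C via C→a S b: +{a}
  C via C→b: +{b}
  S via S→A: +{b}
  S via S→a b: +{a}
  FIRST[S]={a,b}  FIRST[A]={b}  FIRST[B]={b}  FIRST[C]={a,b}
iter 2:
  B via B→C a a: +{a}
  FIRST[S]={a,b}  FIRST[A]={b}  FIRST[B]={a,b}  FIRST[C]={a,b}
iter 3: done
  FIRST[S]={a,b}  FIRST[A]={b}  FIRST[B]={a,b}  FIRST[C]={a,b}

Compute FOLLOW by fixpoint:
FOLLOW(S) := {$}
iter 1:
  A→b A B: FOLLOW(A) ⊇ FIRST(B) = {a,b}; new: +{a,b}
  A→b A B: FOLLOW(B) ⊇ FOLLOW(A) ⊇ {a,b}; new: +{a,b}
  B→C a a: FOLLOW(C) ⊇ FIRST(a) = {a}; new: +{a}
  C→a S b: FOLLOW(S) ⊇ FIRST(b) = {b}; new: +{b}
  S→A: FOLLOW(A) ⊇ FOLLOW(S) ⊇ {$,b}; new: +{$}
  FOLLOW[S]={$,b}  FOLLOW[A]={$,a,b}  FOLLOW[B]={a,b}  FOLLOW[C]={a}
iter 2:
  A→b A B: FOLLOW(B) ⊇ FOLLOW(A) ⊇ {$,a,b}; new: +{$}
  FOLLOW[S]={$,b}  FOLLOW[A]={$,a,b}  FOLLOW[B]={$,a,b}  FOLLOW[C]={a}
iter 3: done
  FOLLOW[S]={$,b}  FOLLOW[A]={$,a,b}  FOLLOW[B]={$,a,b}  FOLLOW[C]={a}

FOLLOW(A) = ["$", "a", "b"]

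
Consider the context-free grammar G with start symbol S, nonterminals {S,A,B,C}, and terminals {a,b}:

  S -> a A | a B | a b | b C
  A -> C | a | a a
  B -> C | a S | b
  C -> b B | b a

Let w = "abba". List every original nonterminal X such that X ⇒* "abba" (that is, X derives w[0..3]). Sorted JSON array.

Convert to CNF:
  S -> T0 A | T0 B | T0 T1 | T1 C
  A -> T0 T0 | T1 B | T1 T0 | a
  B -> T0 S | T1 B | T1 T0 | b
  C -> T1 B | T1 T0
  T0 -> a
  T1 -> b

CYK fill, restricted to cells inside w[0..3]:
  [0..0]={A,T0}  "a"  orig:{A}
  [1..1]={B,T1}  "b"  orig:{B}
  [2..2]={B,T1}  "b"  orig:{B}
  [3..3]={A,T0}  "a"  orig:{A}
  [0..1]={S}  "ab"
  [1..2]={A,B,C}  "bb"
  [2..3]={A,B,C}  "ba"
  [0..2]={S}  "abb"
  [1..3]={A,B,C,S}  "bba"
  [0..3]={B,S}  "abba"

Original NTs in T[0,3] deriving "abba": ["B", "S"]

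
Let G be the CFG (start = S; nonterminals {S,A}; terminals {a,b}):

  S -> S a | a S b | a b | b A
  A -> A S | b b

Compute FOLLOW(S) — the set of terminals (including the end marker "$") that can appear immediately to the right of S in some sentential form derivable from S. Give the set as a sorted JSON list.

FIRST iteration:
[1]
  A via A→b b: +{b}
  S via S→a S b: +{a}
  S via S→b A: +{b}
  FIRST(S)={a,b}  FIRST(A)={b}
[2] (stable)
  FIRST(S)={a,b}  FIRST(A)={b}

FOLLOW iteration:
FOLLOW(S) := {$}
iter 1:
  A→A S: FOLLOW(A) ⊇ FIRST(S) = {a,b}; new: +{a,b}
  A→A S: FOLLOW(S) ⊇ FOLLOW(A) ⊇ {a,b}; new: +{a,b}
  S→b A: FOLLOW(A) ⊇ FOLLOW(S) ⊇ {$,a,b}; new: +{$}
  S: {$,a,b}  A: {$,a,b}
iter 2: done
  S: {$,a,b}  A: {$,a,b}

FOLLOW(S) = ["$", "a", "b"]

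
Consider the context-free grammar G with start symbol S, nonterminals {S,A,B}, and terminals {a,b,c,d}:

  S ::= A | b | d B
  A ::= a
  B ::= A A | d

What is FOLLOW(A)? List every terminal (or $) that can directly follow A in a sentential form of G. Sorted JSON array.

Compute FIRST by fixpoint:
[1]
  A via A→a: +{a}
  B via B→A A: +{a}
  B via B→d: +{d}
  S via S→A: +{a}
  S via S→b: +{b}
  S via S→d B: +{d}
  FIRST(S)={a,b,d}  FIRST(A)={a}  FIRST(B)={a,d}
[2] (stable)
  FIRST(S)={a,b,d}  FIRST(A)={a}  FIRST(B)={a,d}

FOLLOW iteration:
seed FOLLOW(S) with $
iter 1:
  B→A A: FOLLOW(A) ⊇ FIRST(A) = {a}; new: +{a}
  S→A: FOLLOW(A) ⊇ FOLLOW(S) ⊇ {$}; new: +{$}
  S→d B: FOLLOW(B) ⊇ FOLLOW(S) ⊇ {$}; new: +{$}
  FOLLOW[S]={$}  FOLLOW[A]={$,a}  FOLLOW[B]={$}
iter 2: done
  FOLLOW[S]={$}  FOLLOW[A]={$,a}  FOLLOW[B]={$}

FOLLOW(A) = ["$", "a"]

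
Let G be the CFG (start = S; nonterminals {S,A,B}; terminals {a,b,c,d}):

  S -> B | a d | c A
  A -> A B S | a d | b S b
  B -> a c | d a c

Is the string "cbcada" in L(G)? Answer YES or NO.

CNF form of G:
  S -> T0 T1 | T0 T3 | T1 X7 | T3 A
  A -> A X4 | T0 T1 | T2 X5
  B -> T0 T3 | T1 X6
  T0 -> a
  T1 -> d
  T2 -> b
  T3 -> c
  X4 -> B S
  X5 -> S T2
  X6 -> T0 T3
  X7 -> T0 T3

CYK table (by increasing span):
  [0..0]={T3}  "c"  orig:{}
  [1..1]={T2}  "b"  orig:{}
  [2..2]={T3}  "c"  orig:{}
  [3..3]={T0}  "a"  orig:{}
  [4..4]={T1}  "d"  orig:{}
  [5..5]={T0}  "a"  orig:{}
  [0..1]=∅  "cb"
  [1..2]=∅  "bc"
  [2..3]=∅  "ca"
  [3..4]={A,S}  "ad"
  [4..5]=∅  "da"
  [0..2]=∅  "cbc"
  [1..3]=∅  "bca"
  [2..4]={S}  "cad"
  [3..5]=∅  "ada"
  [0..3]=∅  "cbca"
  [1..4]=∅  "bcad"
  [2..5]=∅  "cada"
  [0..4]=∅  "cbcad"
  [1..5]=∅  "bcada"
  [0..5]=∅  "cbcada"

S ∉ T[0,5] ⇒ NO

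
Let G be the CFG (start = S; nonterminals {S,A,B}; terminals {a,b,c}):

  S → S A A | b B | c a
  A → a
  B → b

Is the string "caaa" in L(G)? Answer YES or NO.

CNF form of G:
  S -> S X3 | T0 B | T1 T2
  A -> a
  B -> b
  T0 -> b
  T1 -> c
  T2 -> a
  X3 -> A A

CYK table (by increasing span):
  cell(0,0) c: {T1}  orig:{}
  cell(1,1) a: {A,T2}  orig:{A}
  cell(2,2) a: {A,T2}  orig:{A}
  cell(3,3) a: {A,T2}  orig:{A}
  cell(0,1) ca: {S}
  cell(1,2) aa: {X3}  orig:{}
  cell(2,3) aa: {X3}  orig:{}
  cell(0,2) caa: ∅
  cell(1,3) aaa: ∅
  cell(0,3) caaa: {S}

S ∈ T[0,3] ⇒ YES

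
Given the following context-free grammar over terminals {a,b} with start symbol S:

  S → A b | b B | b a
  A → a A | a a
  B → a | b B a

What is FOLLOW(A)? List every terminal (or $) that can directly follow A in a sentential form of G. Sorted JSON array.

FIRST sets, iterate to fixpoint:
round 1:
  A via A→a A: +{a}
  B via B→a: +{a}
  B via B→b B a: +{b}
  S via S→A b: +{a}
  S via S→b B: +{b}
  S: {a,b}  A: {a}  B: {a,b}
round 2: — fixpoint
  S: {a,b}  A: {a}  B: {a,b}

FOLLOW iteration:
seed FOLLOW(S) with $
[1]
  B→b B a: FOLLOW(B) ⊇ FIRST(a) = {a}; new: +{a}
  S→A b: FOLLOW(A) ⊇ FIRST(b) = {b}; new: +{b}
  S→b B: FOLLOW(B) ⊇ FOLLOW(S) ⊇ {$}; new: +{$}
  FOLLOW(S)={$}  FOLLOW(A)={b}  FOLLOW(B)={$,a}
[2] (stable)
  FOLLOW(S)={$}  FOLLOW(A)={b}  FOLLOW(B)={$,a}

FOLLOW(A) = ["b"]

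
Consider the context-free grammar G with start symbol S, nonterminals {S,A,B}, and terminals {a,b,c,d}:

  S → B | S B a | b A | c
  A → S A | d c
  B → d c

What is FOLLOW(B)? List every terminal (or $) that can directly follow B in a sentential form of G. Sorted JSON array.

FIRST iteration:
iter 1:
  A via A→d c: +{d}
  B via B→d c: +{d}
  S via S→B: +{d}
  S via S→b A: +{b}
  S via S→c: +{c}
  S: {b,c,d}  A: {d}  B: {d}
iter 2:
  A via A→S A: +{b,c}
  S: {b,c,d}  A: {b,c,d}  B: {d}
iter 3: (no change)
  S: {b,c,d}  A: {b,c,d}  B: {d}

FOLLOW sets:
seed FOLLOW(S) with $
pass 1:
  A→S A: FOLLOW(S) ⊇ FIRST(A) = {b,c,d}; new: +{b,c,d}
  S→B: FOLLOW(B) ⊇ FOLLOW(S) ⊇ {$,b,c,d}; new: +{$,b,c,d}
  S→S B a: FOLLOW(B) ⊇ FIRST(a) = {a}; new: +{a}
  S→b A: FOLLOW(A) ⊇ FOLLOW(S) ⊇ {$,b,c,d}; new: +{$,b,c,d}
  FOLLOW[S]={$,b,c,d}  FOLLOW[A]={$,b,c,d}  FOLLOW[B]={$,a,b,c,d}
pass 2: — fixpoint
  FOLLOW[S]={$,b,c,d}  FOLLOW[A]={$,b,c,d}  FOLLOW[B]={$,a,b,c,d}

FOLLOW(B) = ["$", "a", "b", "c", "d"]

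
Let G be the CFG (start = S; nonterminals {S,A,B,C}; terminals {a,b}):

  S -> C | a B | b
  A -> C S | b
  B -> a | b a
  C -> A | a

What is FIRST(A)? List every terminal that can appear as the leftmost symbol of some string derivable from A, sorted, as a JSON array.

FIRST sets, iterate to fixpoint:
[1]
  A via A→b: +{b}
  B via B→a: +{a}
  B via B→b a: +{b}
  C via C→A: +{b}
  C via C→a: +{a}
  S via S→C: +{a,b}
  FIRST(S)={a,b}  FIRST(A)={b}  FIRST(B)={a,b}  FIRST(C)={a,b}
[2]
  A via A→C S: +{a}
  FIRST(S)={a,b}  FIRST(A)={a,b}  FIRST(B)={a,b}  FIRST(C)={a,b}
[3] — fixpoint
  FIRST(S)={a,b}  FIRST(A)={a,b}  FIRST(B)={a,b}  FIRST(C)={a,b}

FIRST(A) = ["a", "b"]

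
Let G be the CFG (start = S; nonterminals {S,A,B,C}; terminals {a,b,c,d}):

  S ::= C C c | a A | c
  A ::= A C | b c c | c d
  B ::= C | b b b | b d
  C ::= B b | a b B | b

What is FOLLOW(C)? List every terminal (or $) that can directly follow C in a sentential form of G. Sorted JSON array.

FIRST iteration:
[1]
  A via A→b c c: +{b}
  A via A→c d: +{c}
  B via B→b b b: +{b}
  C via C→B b: +{b}
  C via C→a b B: +{a}
  S via S→C C c: +{a,b}
  S via S→c: +{c}
  S: {a,b,c}  A: {b,c}  B: {b}  C: {a,b}
[2]
  B via B→C: +{a}
  S: {a,b,c}  A: {b,c}  B: {a,b}  C: {a,b}
[3] (stable)
  S: {a,b,c}  A: {b,c}  B: {a,b}  C: {a,b}

Compute FOLLOW by fixpoint:
seed FOLLOW(S) with $
[1]
  A→A C: FOLLOW(A) ⊇ FIRST(C) = {a,b}; new: +{a,b}
  A→A C: FOLLOW(C) ⊇ FOLLOW(A) ⊇ {a,b}; new: +{a,b}
  C→B b: FOLLOW(B) ⊇ FIRST(b) = {b}; new: +{b}
  C→a b B: FOLLOW(B) ⊇ FOLLOW(C) ⊇ {a,b}; new: +{a}
  S→C C c: FOLLOW(C) ⊇ FIRST(c) = {c}; new: +{c}
  S→a A: FOLLOW(A) ⊇ FOLLOW(S) ⊇ {$}; new: +{$}
  FOLLOW[S]={$}  FOLLOW[A]={$,a,b}  FOLLOW[B]={a,b}  FOLLOW[C]={a,b,c}
[2]
  A→A C: FOLLOW(C) ⊇ FOLLOW(A) ⊇ {$,a,b}; new: +{$}
  C→a b B: FOLLOW(B) ⊇ FOLLOW(C) ⊇ {$,a,b,c}; new: +{$,c}
  FOLLOW[S]={$}  FOLLOW[A]={$,a,b}  FOLLOW[B]={$,a,b,c}  FOLLOW[C]={$,a,b,c}
[3] — fixpoint
  FOLLOW[S]={$}  FOLLOW[A]={$,a,b}  FOLLOW[B]={$,a,b,c}  FOLLOW[C]={$,a,b,c}

FOLLOW(C) = ["$", "a", "b", "c"]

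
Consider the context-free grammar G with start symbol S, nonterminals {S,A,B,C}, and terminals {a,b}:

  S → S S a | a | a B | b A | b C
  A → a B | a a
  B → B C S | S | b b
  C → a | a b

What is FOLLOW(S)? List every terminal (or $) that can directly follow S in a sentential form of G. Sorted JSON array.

FIRST iteration:
pass 1:
  A via A→a B: +{a}
  B via B→b b: +{b}
  C via C→a: +{a}
  S via S→a: +{a}
  S via S→b A: +{b}
  FIRST(S)={a,b}  FIRST(A)={a}  FIRST(B)={b}  FIRST(C)={a}
pass 2:
  B via B→S: +{a}
  FIRST(S)={a,b}  FIRST(A)={a}  FIRST(B)={a,b}  FIRST(C)={a}
pass 3: (no change)
  FIRST(S)={a,b}  FIRST(A)={a}  FIRST(B)={a,b}  FIRST(C)={a}

FOLLOW iteration:
FOLLOW(S) := {$}
pass 1:
  B→B C S: FOLLOW(B) ⊇ FIRST(C) = {a}; new: +{a}
  B→B C S: FOLLOW(C) ⊇ FIRST(S) = {a,b}; new: +{a,b}
  B→B C S: FOLLOW(S) ⊇ FOLLOW(B) ⊇ {a}; new: +{a}
  S→S S a: FOLLOW(S) ⊇ FIRST(S) = {a,b}; new: +{b}
  S→a B: FOLLOW(B) ⊇ FOLLOW(S) ⊇ {$,a,b}; new: +{$,b}
  S→b A: FOLLOW(A) ⊇ FOLLOW(S) ⊇ {$,a,b}; new: +{$,a,b}
  S→b C: FOLLOW(C) ⊇ FOLLOW(S) ⊇ {$,a,b}; new: +{$}
  S: {$,a,b}  A: {$,a,b}  B: {$,a,b}  C: {$,a,b}
pass 2: (stable)
  S: {$,a,b}  A: {$,a,b}  B: {$,a,b}  C: {$,a,b}

FOLLOW(S) = ["$", "a", "b"]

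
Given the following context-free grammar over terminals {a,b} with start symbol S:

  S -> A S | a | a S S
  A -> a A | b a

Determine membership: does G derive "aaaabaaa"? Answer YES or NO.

CNF form of G:
  S -> A S | T0 X2 | a
  A -> T0 A | T1 T0
  T0 -> a
  T1 -> b
  X2 -> S S

CYK fill:
  T[0,0] 'a' = {S,T0}  orig:{S}
  T[1,1] 'a' = {S,T0}  orig:{S}
  T[2,2] 'a' = {S,T0}  orig:{S}
  T[3,3] 'a' = {S,T0}  orig:{S}
  T[4,4] 'b' = {T1}  orig:{}
  T[5,5] 'a' = {S,T0}  orig:{S}
  T[6,6] 'a' = {S,T0}  orig:{S}
  T[7,7] 'a' = {S,T0}  orig:{S}
  T[0,1] 'aa' = {X2}  orig:{}
  T[1,2] 'aa' = {X2}  orig:{}
  T[2,3] 'aa' = {X2}  orig:{}
  T[3,4] 'ab' = ∅
  T[4,5] 'ba' = {A}
  T[5,6] 'aa' = {X2}  orig:{}
  T[6,7] 'aa' = {X2}  orig:{}
  T[0,2] 'aaa' = {S}
  T[1,3] 'aaa' = {S}
  T[2,4] 'aab' = ∅
  T[3,5] 'aba' = {A}
  T[4,6] 'baa' = {S}
  T[5,7] 'aaa' = {S}
  T[0,3] 'aaaa' = {X2}  orig:{}
  T[1,4] 'aaab' = ∅
  T[2,5] 'aaba' = {A}
  T[3,6] 'abaa' = {S,X2}  orig:{S}
  T[4,7] 'baaa' = {X2}  orig:{}
  T[0,4] 'aaaab' = ∅
  T[1,5] 'aaaba' = {A}
  T[2,6] 'aabaa' = {S,X2}  orig:{S}
  T[3,7] 'abaaa' = {S,X2}  orig:{S}
  T[0,5] 'aaaaba' = {A}
  T[1,6] 'aaabaa' = {S,X2}  orig:{S}
  T[2,7] 'aabaaa' = {S,X2}  orig:{S}
  T[0,6] 'aaaabaa' = {S,X2}  orig:{S}
  T[1,7] 'aaabaaa' = {S,X2}  orig:{S}
  T[0,7] 'aaaabaaa' = {S,X2}  orig:{S}

S ∈ T[0,7] ⇒ YES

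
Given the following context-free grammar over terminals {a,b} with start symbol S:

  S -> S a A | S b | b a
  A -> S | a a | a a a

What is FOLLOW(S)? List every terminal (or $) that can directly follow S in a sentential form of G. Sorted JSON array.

FIRST iteration:
iter 1:
  A via A→a a: +{a}
  S via S→b a: +{b}
  S: {b}  A: {a}
iter 2:
  A via A→S: +{b}
  S: {b}  A: {a,b}
iter 3: (no change)
  S: {b}  A: {a,b}

FOLLOW sets:
seed FOLLOW(S) with $
round 1:
  S→S a A: FOLLOW(S) ⊇ FIRST(a) = {a}; new: +{a}
  S→S a A: FOLLOW(A) ⊇ FOLLOW(S) ⊇ {$,a}; new: +{$,a}
  S→S b: FOLLOW(S) ⊇ FIRST(b) = {b}; new: +{b}
  FOLLOW[S]={$,a,b}  FOLLOW[A]={$,a}
round 2:
  S→S a A: FOLLOW(A) ⊇ FOLLOW(S) ⊇ {$,a,b}; new: +{b}
  FOLLOW[S]={$,a,b}  FOLLOW[A]={$,a,b}
round 3: — fixpoint
  FOLLOW[S]={$,a,b}  FOLLOW[A]={$,a,b}

FOLLOW(S) = ["$", "a", "b"]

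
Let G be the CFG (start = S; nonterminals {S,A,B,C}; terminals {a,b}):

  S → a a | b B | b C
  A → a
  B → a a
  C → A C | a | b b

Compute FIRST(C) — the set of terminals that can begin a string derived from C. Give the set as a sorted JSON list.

FIRST iteration:
round 1:
  A via A→a: +{a}
  B via B→a a: +{a}
  C via C→A C: +{a}
  C via C→b b: +{b}
  S via S→a a: +{a}
  S via S→b B: +{b}
  S: {a,b}  A: {a}  B: {a}  C: {a,b}
round 2: done
  S: {a,b}  A: {a}  B: {a}  C: {a,b}

FIRST(C) = ["a", "b"]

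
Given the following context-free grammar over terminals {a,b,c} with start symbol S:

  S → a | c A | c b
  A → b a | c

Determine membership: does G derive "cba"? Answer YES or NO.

CNF form of G:
  S -> T2 A | T2 T0 | a
  A -> T0 T1 | c
  T0 -> b
  T1 -> a
  T2 -> c

CYK table (by increasing span):
  cell(0,0) c: {A,T2}  orig:{A}
  cell(1,1) b: {T0}  orig:{}
  cell(2,2) a: {S,T1}  orig:{S}
  cell(0,1) cb: {S}
  cell(1,2) ba: {A}
  cell(0,2) cba: {S}

S ∈ T[0,2] ⇒ YES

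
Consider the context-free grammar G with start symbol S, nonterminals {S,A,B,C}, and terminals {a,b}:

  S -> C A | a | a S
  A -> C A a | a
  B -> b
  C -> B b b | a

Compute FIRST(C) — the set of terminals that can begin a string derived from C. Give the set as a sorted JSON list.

FIRST sets, iterate to fixpoint:
[1]
  A via A→a: +{a}
  B via B→b: +{b}
  C via C→B b b: +{b}
  C via C→a: +{a}
  S via S→C A: +{a,b}
  FIRST(S)={a,b}  FIRST(A)={a}  FIRST(B)={b}  FIRST(C)={a,b}
[2]
  A via A→C A a: +{b}
  FIRST(S)={a,b}  FIRST(A)={a,b}  FIRST(B)={b}  FIRST(C)={a,b}
[3] (stable)
  FIRST(S)={a,b}  FIRST(A)={a,b}  FIRST(B)={b}  FIRST(C)={a,b}

FIRST(C) = ["a", "b"]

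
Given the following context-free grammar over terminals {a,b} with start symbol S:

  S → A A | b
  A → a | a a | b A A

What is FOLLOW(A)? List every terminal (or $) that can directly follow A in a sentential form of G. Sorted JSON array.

FIRST iteration:
iter 1:
  A via A→a: +{a}
  A via A→b A A: +{b}
  S via S→A A: +{a,b}
  FIRST(S)={a,b}  FIRST(A)={a,b}
iter 2: — fixpoint
  FIRST(S)={a,b}  FIRST(A)={a,b}

FOLLOW iteration:
initialize: $ ∈ FOLLOW(S)
pass 1:
  A→b A A: FOLLOW(A) ⊇ FIRST(A) = {a,b}; new: +{a,b}
  S→A A: FOLLOW(A) ⊇ FOLLOW(S) ⊇ {$}; new: +{$}
  S: {$}  A: {$,a,b}
pass 2: (no change)
  S: {$}  A: {$,a,b}

FOLLOW(A) = ["$", "a", "b"]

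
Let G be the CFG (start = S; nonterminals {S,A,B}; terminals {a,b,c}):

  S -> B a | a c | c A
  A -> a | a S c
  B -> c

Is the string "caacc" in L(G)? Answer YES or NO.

CNF form of G:
  S -> B T0 | T0 T1 | T1 A
  A -> T0 X2 | a
  B -> c
  T0 -> a
  T1 -> c
  X2 -> S T1

CYK table (by increasing span):
  T[0,0] 'c' = {B,T1}  orig:{B}
  T[1,1] 'a' = {A,T0}  orig:{A}
  T[2,2] 'a' = {A,T0}  orig:{A}
  T[3,3] 'c' = {B,T1}  orig:{B}
  T[4,4] 'c' = {B,T1}  orig:{B}
  T[0,1] 'ca' = {S}
  T[1,2] 'aa' = ∅
  T[2,3] 'ac' = {S}
  T[3,4] 'cc' = ∅
  T[0,2] 'caa' = ∅
  T[1,3] 'aac' = ∅
  T[2,4] 'acc' = {X2}  orig:{}
  T[0,3] 'caac' = ∅
  T[1,4] 'aacc' = {A}
  T[0,4] 'caacc' = {S}

S ∈ T[0,4] ⇒ YES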